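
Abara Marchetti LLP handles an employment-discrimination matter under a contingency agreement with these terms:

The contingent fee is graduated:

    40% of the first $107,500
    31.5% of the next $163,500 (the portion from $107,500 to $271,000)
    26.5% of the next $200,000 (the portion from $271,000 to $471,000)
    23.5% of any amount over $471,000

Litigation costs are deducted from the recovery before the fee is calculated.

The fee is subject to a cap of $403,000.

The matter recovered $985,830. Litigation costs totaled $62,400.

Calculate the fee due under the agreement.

$253,823.55

Fee base (net of costs): $985,830 − $62,400 = $923,430
First $107,500 at 40% = $43,000.00
Next $163,500 at 31.5% = $51,502.50
Next $200,000 at 26.5% = $53,000.00
Remaining $452,430 at 23.5% = $106,321.05
Fee: $43,000.00 + $51,502.50 + $53,000.00 + $106,321.05 = $253,823.55
$253,823.55 is under the $403,000 cap.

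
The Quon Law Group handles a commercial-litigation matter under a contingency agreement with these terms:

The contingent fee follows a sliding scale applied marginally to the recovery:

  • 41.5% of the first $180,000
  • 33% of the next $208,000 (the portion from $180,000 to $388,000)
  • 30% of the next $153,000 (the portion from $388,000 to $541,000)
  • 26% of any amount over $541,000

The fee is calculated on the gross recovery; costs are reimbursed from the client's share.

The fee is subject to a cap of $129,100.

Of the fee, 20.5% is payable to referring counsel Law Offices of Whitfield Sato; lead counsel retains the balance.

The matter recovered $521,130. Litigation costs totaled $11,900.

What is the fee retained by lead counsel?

Fee base is the gross recovery, $521,130; costs are reimbursed separately.
First $180,000 at 41.5% = $74,700.00
Next $208,000 at 33% = $68,640.00
Remaining $133,130 at 30% = $39,939.00
Fee: $74,700.00 + $68,640.00 + $39,939.00 = $183,279.00
$183,279.00 exceeds the $129,100 cap, so the fee is capped at $129,100.00.
Referral share: 20.5% of $129,100.00 = $26,465.50; lead counsel retains $129,100.00 − $26,465.50 = $102,634.50.

$102,634.50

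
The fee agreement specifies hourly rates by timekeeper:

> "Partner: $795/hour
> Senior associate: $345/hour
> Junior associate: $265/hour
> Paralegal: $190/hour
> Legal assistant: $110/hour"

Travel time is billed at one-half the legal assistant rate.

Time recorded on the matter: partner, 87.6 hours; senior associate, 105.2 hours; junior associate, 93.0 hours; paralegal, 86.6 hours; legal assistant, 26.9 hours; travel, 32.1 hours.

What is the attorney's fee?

Partner: 87.6 × $795 = $69,642.00
Senior associate: 105.2 × $345 = $36,294.00
Junior associate: 93.0 × $265 = $24,645.00
Paralegal: 86.6 × $190 = $16,454.00
Legal assistant: 26.9 × $110 = $2,959.00
Subtotal: $69,642.00 + $36,294.00 + $24,645.00 + $16,454.00 + $2,959.00 = $149,994.00
Travel: 32.1 × ($110 ÷ 2) = 32.1 × $55.00 = $1,765.50
Total: $149,994.00 + $1,765.50 = $151,759.50

$151,759.50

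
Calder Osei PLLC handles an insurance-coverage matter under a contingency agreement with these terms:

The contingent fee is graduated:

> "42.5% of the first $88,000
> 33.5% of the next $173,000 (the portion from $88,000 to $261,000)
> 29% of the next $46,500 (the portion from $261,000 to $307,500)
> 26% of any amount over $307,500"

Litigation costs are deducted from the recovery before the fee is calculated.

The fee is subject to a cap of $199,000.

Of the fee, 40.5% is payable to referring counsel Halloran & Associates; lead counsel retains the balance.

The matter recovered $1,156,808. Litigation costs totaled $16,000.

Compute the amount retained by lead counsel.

$118,405.00

Fee base (net of costs): $1,156,808 − $16,000 = $1,140,808
First $88,000 at 42.5% = $37,400.00
Next $173,000 at 33.5% = $57,955.00
Next $46,500 at 29% = $13,485.00
Remaining $833,308 at 26% = $216,660.08
Fee: $37,400.00 + $57,955.00 + $13,485.00 + $216,660.08 = $325,500.08
$325,500.08 exceeds the $199,000 cap, so the fee is capped at $199,000.00.
Referral share: 40.5% of $199,000.00 = $80,595.00; lead counsel retains $199,000.00 − $80,595.00 = $118,405.00.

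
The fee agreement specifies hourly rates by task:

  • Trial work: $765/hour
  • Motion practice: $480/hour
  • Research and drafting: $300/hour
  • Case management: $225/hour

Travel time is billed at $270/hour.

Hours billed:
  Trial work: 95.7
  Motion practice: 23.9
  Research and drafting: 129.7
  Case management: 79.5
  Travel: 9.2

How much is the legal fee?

$143,964.00

Trial work: 95.7 × $765 = $73,210.50
Motion practice: 23.9 × $480 = $11,472.00
Research and drafting: 129.7 × $300 = $38,910.00
Case management: 79.5 × $225 = $17,887.50
Subtotal: $73,210.50 + $11,472.00 + $38,910.00 + $17,887.50 = $141,480.00
Travel: 9.2 × $270 = $2,484.00
Total: $141,480.00 + $2,484.00 = $143,964.00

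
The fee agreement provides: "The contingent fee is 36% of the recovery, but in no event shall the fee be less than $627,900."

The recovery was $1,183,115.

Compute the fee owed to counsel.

36% of $1,183,115 = $425,921.40
That is below the $627,900 minimum, so the minimum applies.

$627,900.00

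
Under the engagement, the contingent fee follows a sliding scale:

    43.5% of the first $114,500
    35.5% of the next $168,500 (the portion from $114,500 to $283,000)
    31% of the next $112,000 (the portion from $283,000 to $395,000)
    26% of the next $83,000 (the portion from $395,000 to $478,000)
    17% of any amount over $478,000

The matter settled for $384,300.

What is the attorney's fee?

$141,028.00

First $114,500 at 43.5% = $49,807.50
Next $168,500 at 35.5% = $59,817.50
Remaining $101,300 at 31% = $31,403.00
Fee: $49,807.50 + $59,817.50 + $31,403.00 = $141,028.00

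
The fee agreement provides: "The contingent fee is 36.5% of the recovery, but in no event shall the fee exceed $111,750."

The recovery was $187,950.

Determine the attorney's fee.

36.5% of $187,950 = $68,601.75
That is under the $111,750 cap.

$68,601.75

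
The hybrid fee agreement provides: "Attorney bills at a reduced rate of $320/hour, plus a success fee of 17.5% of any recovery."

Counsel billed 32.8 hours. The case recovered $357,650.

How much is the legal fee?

$73,084.75

Hourly: 32.8 × $320 = $10,496.00
Success fee: 17.5% of $357,650 = $62,588.75
Total: $10,496.00 + $62,588.75 = $73,084.75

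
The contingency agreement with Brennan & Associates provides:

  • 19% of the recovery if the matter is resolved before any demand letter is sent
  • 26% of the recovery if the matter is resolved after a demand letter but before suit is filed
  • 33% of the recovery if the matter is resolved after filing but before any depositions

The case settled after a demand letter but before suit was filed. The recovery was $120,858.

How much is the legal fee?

The matter settled after a demand letter but before suit was filed, so the 26% rate applies.
$120,858 × 26% = $31,423.08

$31,423.08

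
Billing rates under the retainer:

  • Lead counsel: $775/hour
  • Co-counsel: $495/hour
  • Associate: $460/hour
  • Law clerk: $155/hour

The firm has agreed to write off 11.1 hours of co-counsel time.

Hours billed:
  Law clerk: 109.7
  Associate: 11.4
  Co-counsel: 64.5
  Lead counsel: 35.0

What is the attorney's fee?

$75,805.50

Lead counsel: 35.0 × $775 = $27,125.00
Co-counsel: 64.5 × $495 = $31,927.50
Associate: 11.4 × $460 = $5,244.00
Law clerk: 109.7 × $155 = $17,003.50
Subtotal: $81,300.00
Write-off: 11.1 × $495 = $5,494.50
Total: $81,300.00 − $5,494.50 = $75,805.50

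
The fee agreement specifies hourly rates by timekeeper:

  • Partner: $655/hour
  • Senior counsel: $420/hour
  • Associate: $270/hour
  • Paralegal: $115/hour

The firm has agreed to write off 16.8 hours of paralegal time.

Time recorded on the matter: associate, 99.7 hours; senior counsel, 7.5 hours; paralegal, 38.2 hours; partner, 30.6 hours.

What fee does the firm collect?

$52,573.00

Partner: 30.6 × $655 = $20,043.00
Senior counsel: 7.5 × $420 = $3,150.00
Associate: 99.7 × $270 = $26,919.00
Paralegal: 38.2 × $115 = $4,393.00
Subtotal: $54,505.00
Write-off: 16.8 × $115 = $1,932.00
Total: $54,505.00 − $1,932.00 = $52,573.00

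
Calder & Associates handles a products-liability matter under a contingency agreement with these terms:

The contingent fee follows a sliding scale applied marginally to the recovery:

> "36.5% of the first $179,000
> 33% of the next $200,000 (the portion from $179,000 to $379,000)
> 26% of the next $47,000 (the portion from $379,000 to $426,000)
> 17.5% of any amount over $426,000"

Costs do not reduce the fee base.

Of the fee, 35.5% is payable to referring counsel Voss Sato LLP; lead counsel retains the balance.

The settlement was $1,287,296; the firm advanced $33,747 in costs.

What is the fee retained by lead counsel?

$189,811.76

Fee base is the gross recovery, $1,287,296; costs are reimbursed separately.
First $179,000 at 36.5% = $65,335.00
Next $200,000 at 33% = $66,000.00
Next $47,000 at 26% = $12,220.00
Remaining $861,296 at 17.5% = $150,726.80
Fee: $65,335.00 + $66,000.00 + $12,220.00 + $150,726.80 = $294,281.80
Referral share: 35.5% of $294,281.80 = $104,470.04; lead counsel retains $294,281.80 − $104,470.04 = $189,811.76.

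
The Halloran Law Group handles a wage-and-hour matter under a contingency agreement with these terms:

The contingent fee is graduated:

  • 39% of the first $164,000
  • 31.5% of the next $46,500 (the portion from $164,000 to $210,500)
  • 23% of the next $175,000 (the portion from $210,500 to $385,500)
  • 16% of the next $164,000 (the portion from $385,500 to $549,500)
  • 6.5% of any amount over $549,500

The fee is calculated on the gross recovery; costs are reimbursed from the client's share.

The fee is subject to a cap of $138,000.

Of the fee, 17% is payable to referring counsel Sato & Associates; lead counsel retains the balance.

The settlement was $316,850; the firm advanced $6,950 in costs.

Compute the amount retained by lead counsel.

$85,546.44

Fee base is the gross recovery, $316,850; costs are reimbursed separately.
First $164,000 at 39% = $63,960.00
Next $46,500 at 31.5% = $14,647.50
Remaining $106,350 at 23% = $24,460.50
Fee: $63,960.00 + $14,647.50 + $24,460.50 = $103,068.00
$103,068.00 is under the $138,000 cap.
Referral share: 17% of $103,068.00 = $17,521.56; lead counsel retains $103,068.00 − $17,521.56 = $85,546.44.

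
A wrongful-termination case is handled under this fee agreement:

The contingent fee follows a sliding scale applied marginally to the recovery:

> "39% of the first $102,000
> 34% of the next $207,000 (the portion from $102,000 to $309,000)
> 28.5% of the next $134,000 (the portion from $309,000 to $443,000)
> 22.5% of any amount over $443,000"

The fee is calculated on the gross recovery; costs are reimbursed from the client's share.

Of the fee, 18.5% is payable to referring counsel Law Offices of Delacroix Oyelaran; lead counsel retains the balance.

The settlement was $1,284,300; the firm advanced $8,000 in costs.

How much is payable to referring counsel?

Fee base is the gross recovery, $1,284,300; costs are reimbursed separately.
First $102,000 at 39% = $39,780.00
Next $207,000 at 34% = $70,380.00
Next $134,000 at 28.5% = $38,190.00
Remaining $841,300 at 22.5% = $189,292.50
Fee: $39,780.00 + $70,380.00 + $38,190.00 + $189,292.50 = $337,642.50
Referral share: 18.5% of $337,642.50 = $62,463.86; lead counsel retains $337,642.50 − $62,463.86 = $275,178.64.

$62,463.86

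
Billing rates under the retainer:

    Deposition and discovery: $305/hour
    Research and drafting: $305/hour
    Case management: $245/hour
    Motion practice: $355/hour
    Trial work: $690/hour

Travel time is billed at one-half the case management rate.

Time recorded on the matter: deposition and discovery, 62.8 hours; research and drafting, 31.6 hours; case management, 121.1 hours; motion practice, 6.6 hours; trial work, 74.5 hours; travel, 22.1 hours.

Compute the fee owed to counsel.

Deposition and discovery: 62.8 × $305 = $19,154.00
Research and drafting: 31.6 × $305 = $9,638.00
Case management: 121.1 × $245 = $29,669.50
Motion practice: 6.6 × $355 = $2,343.00
Trial work: 74.5 × $690 = $51,405.00
Subtotal: $19,154.00 + $9,638.00 + $29,669.50 + $2,343.00 + $51,405.00 = $112,209.50
Travel: 22.1 × ($245 ÷ 2) = 22.1 × $122.50 = $2,707.25
Total: $112,209.50 + $2,707.25 = $114,916.75

$114,916.75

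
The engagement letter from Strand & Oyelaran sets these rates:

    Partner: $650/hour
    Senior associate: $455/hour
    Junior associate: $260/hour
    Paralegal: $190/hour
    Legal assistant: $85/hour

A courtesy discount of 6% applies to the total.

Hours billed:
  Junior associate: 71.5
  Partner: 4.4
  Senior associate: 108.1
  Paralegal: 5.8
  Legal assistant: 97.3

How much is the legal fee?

Partner: 4.4 × $650 = $2,860.00
Senior associate: 108.1 × $455 = $49,185.50
Junior associate: 71.5 × $260 = $18,590.00
Paralegal: 5.8 × $190 = $1,102.00
Legal assistant: 97.3 × $85 = $8,270.50
Subtotal: $80,008.00
Less 6% discount: −$4,800.48
Total: $80,008.00 − $4,800.48 = $75,207.52

$75,207.52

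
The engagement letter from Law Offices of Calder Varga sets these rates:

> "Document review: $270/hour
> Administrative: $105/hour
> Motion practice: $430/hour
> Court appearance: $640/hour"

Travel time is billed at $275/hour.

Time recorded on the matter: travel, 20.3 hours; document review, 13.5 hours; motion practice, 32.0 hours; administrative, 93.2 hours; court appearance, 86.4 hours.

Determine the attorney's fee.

$88,069.50

Document review: 13.5 × $270 = $3,645.00
Administrative: 93.2 × $105 = $9,786.00
Motion practice: 32.0 × $430 = $13,760.00
Court appearance: 86.4 × $640 = $55,296.00
Subtotal: $3,645.00 + $9,786.00 + $13,760.00 + $55,296.00 = $82,487.00
Travel: 20.3 × $275 = $5,582.50
Total: $82,487.00 + $5,582.50 = $88,069.50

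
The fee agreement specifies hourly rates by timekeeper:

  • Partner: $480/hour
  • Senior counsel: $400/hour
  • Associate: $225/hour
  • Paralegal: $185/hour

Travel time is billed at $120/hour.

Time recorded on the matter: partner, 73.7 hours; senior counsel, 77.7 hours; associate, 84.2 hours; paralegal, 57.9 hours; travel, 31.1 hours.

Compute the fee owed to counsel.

$99,844.50

Partner: 73.7 × $480 = $35,376.00
Senior counsel: 77.7 × $400 = $31,080.00
Associate: 84.2 × $225 = $18,945.00
Paralegal: 57.9 × $185 = $10,711.50
Subtotal: $35,376.00 + $31,080.00 + $18,945.00 + $10,711.50 = $96,112.50
Travel: 31.1 × $120 = $3,732.00
Total: $96,112.50 + $3,732.00 = $99,844.50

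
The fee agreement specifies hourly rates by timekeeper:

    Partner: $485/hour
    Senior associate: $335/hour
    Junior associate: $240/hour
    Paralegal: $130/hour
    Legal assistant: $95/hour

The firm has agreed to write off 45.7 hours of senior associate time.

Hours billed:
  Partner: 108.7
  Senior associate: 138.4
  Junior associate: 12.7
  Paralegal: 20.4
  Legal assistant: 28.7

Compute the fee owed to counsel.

$92,200.50

Partner: 108.7 × $485 = $52,719.50
Senior associate: 138.4 × $335 = $46,364.00
Junior associate: 12.7 × $240 = $3,048.00
Paralegal: 20.4 × $130 = $2,652.00
Legal assistant: 28.7 × $95 = $2,726.50
Subtotal: $107,510.00
Write-off: 45.7 × $335 = $15,309.50
Total: $107,510.00 − $15,309.50 = $92,200.50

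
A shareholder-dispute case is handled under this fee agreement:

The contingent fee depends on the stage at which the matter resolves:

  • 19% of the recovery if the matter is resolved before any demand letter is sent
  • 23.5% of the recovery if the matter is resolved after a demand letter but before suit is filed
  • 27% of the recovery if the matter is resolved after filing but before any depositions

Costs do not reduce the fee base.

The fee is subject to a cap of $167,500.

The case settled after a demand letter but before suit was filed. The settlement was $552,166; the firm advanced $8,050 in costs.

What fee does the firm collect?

$129,759.01

Fee base is the gross recovery, $552,166; costs are reimbursed separately.
The matter settled after a demand letter but before suit was filed, so the 23.5% rate applies.
$552,166 × 23.5% = $129,759.01
$129,759.01 is under the $167,500 cap.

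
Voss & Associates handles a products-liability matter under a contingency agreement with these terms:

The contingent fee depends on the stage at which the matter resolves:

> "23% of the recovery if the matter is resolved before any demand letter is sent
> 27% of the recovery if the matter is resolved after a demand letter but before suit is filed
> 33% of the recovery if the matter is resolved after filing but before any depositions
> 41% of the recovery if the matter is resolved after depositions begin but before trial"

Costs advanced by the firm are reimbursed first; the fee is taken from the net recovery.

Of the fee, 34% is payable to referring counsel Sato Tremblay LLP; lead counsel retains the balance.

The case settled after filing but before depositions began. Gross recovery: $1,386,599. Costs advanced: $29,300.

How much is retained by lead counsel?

Fee base (net of costs): $1,386,599 − $29,300 = $1,357,299
The matter settled after filing but before depositions began, so the 33% rate applies.
$1,357,299 × 33% = $447,908.67
Referral share: 34% of $447,908.67 = $152,288.95; lead counsel retains $447,908.67 − $152,288.95 = $295,619.72.

$295,619.72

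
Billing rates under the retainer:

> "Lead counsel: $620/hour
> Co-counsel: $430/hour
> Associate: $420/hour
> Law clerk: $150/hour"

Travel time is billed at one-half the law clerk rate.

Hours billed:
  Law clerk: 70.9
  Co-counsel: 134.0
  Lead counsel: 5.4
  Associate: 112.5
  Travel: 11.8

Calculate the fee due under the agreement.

Lead counsel: 5.4 × $620 = $3,348.00
Co-counsel: 134.0 × $430 = $57,620.00
Associate: 112.5 × $420 = $47,250.00
Law clerk: 70.9 × $150 = $10,635.00
Subtotal: $3,348.00 + $57,620.00 + $47,250.00 + $10,635.00 = $118,853.00
Travel: 11.8 × ($150 ÷ 2) = 11.8 × $75.00 = $885.00
Total: $118,853.00 + $885.00 = $119,738.00

$119,738.00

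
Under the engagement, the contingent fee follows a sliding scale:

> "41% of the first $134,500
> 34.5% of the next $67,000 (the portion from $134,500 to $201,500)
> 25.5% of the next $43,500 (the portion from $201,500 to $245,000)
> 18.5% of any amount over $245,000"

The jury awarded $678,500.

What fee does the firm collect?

First $134,500 at 41% = $55,145.00
Next $67,000 at 34.5% = $23,115.00
Next $43,500 at 25.5% = $11,092.50
Remaining $433,500 at 18.5% = $80,197.50
Fee: $55,145.00 + $23,115.00 + $11,092.50 + $80,197.50 = $169,550.00

$169,550.00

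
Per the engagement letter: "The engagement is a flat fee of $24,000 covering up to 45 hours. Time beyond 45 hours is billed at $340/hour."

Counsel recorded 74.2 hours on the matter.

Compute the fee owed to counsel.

Flat fee: $24,000.00
Excess hours: 74.2 − 45 = 29.2
Overrun: 29.2 × $340 = $9,928.00
Total: $24,000.00 + $9,928.00 = $33,928.00

$33,928.00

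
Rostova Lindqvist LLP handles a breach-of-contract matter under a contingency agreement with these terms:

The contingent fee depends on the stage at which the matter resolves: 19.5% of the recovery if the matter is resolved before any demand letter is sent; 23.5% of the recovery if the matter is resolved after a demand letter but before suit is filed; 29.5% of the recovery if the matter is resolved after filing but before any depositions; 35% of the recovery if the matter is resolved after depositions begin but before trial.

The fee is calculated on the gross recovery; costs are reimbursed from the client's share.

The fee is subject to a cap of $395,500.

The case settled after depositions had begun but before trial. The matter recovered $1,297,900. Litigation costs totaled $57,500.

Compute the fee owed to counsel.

Fee base is the gross recovery, $1,297,900; costs are reimbursed separately.
The matter settled after depositions had begun but before trial, so the 35% rate applies.
$1,297,900 × 35% = $454,265.00
$454,265.00 exceeds the $395,500 cap, so the fee is capped at $395,500.00.

$395,500.00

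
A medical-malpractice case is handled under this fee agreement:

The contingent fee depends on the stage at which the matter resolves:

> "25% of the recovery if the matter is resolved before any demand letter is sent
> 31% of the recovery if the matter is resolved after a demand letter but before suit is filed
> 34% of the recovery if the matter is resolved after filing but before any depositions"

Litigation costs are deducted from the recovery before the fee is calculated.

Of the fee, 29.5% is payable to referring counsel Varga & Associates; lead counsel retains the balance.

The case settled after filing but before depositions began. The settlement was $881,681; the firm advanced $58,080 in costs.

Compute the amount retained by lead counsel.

Fee base (net of costs): $881,681 − $58,080 = $823,601
The matter settled after filing but before depositions began, so the 34% rate applies.
$823,601 × 34% = $280,024.34
Referral share: 29.5% of $280,024.34 = $82,607.18; lead counsel retains $280,024.34 − $82,607.18 = $197,417.16.

$197,417.16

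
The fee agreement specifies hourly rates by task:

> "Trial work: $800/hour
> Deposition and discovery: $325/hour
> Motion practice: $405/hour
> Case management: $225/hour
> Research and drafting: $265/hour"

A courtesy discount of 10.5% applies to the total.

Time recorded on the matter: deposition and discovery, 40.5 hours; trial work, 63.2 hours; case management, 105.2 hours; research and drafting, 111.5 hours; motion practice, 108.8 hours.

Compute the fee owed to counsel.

$144,098.58

Trial work: 63.2 × $800 = $50,560.00
Deposition and discovery: 40.5 × $325 = $13,162.50
Motion practice: 108.8 × $405 = $44,064.00
Case management: 105.2 × $225 = $23,670.00
Research and drafting: 111.5 × $265 = $29,547.50
Subtotal: $161,004.00
Less 10.5% discount: −$16,905.42
Total: $161,004.00 − $16,905.42 = $144,098.58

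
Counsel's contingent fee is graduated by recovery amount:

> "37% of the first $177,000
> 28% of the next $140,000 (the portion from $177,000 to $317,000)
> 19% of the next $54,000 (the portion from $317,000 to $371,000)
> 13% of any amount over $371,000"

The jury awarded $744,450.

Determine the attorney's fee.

First $177,000 at 37% = $65,490.00
Next $140,000 at 28% = $39,200.00
Next $54,000 at 19% = $10,260.00
Remaining $373,450 at 13% = $48,548.50
Fee: $65,490.00 + $39,200.00 + $10,260.00 + $48,548.50 = $163,498.50

$163,498.50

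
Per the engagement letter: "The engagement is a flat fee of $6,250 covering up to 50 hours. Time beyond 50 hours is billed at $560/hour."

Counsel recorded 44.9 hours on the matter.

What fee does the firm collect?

44.9 hours is within the 50-hour scope; only the flat fee applies.

$6,250.00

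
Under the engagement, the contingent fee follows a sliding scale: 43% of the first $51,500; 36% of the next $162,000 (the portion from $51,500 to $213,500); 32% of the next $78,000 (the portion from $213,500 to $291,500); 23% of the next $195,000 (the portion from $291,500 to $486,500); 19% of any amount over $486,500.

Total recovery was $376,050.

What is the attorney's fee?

$124,871.50

First $51,500 at 43% = $22,145.00
Next $162,000 at 36% = $58,320.00
Next $78,000 at 32% = $24,960.00
Remaining $84,550 at 23% = $19,446.50
Fee: $22,145.00 + $58,320.00 + $24,960.00 + $19,446.50 = $124,871.50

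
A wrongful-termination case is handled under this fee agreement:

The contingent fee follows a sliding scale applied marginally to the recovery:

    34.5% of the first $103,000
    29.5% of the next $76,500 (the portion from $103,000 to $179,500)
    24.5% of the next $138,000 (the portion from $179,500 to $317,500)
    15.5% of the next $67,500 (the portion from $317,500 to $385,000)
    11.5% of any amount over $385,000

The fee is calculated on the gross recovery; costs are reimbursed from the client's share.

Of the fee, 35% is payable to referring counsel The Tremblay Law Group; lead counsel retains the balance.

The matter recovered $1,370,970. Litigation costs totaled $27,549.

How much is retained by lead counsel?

Fee base is the gross recovery, $1,370,970; costs are reimbursed separately.
First $103,000 at 34.5% = $35,535.00
Next $76,500 at 29.5% = $22,567.50
Next $138,000 at 24.5% = $33,810.00
Next $67,500 at 15.5% = $10,462.50
Remaining $985,970 at 11.5% = $113,386.55
Fee: $35,535.00 + $22,567.50 + $33,810.00 + $10,462.50 + $113,386.55 = $215,761.55
Referral share: 35% of $215,761.55 = $75,516.54; lead counsel retains $215,761.55 − $75,516.54 = $140,245.01.

$140,245.01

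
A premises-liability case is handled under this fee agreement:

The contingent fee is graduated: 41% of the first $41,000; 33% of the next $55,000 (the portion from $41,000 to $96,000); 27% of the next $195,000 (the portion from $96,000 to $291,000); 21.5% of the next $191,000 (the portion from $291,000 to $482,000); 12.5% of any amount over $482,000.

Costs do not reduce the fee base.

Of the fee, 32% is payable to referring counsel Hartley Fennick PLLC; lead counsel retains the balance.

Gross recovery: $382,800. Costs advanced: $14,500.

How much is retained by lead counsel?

Fee base is the gross recovery, $382,800; costs are reimbursed separately.
First $41,000 at 41% = $16,810.00
Next $55,000 at 33% = $18,150.00
Next $195,000 at 27% = $52,650.00
Remaining $91,800 at 21.5% = $19,737.00
Fee: $16,810.00 + $18,150.00 + $52,650.00 + $19,737.00 = $107,347.00
Referral share: 32% of $107,347.00 = $34,351.04; lead counsel retains $107,347.00 − $34,351.04 = $72,995.96.

$72,995.96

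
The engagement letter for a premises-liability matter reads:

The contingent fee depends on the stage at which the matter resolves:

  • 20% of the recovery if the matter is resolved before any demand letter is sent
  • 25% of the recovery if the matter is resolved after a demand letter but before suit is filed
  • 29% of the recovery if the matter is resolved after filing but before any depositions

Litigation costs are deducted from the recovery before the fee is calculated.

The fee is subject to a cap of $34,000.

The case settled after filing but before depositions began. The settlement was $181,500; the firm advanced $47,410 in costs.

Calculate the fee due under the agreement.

Fee base (net of costs): $181,500 − $47,410 = $134,090
The matter settled after filing but before depositions began, so the 29% rate applies.
$134,090 × 29% = $38,886.10
$38,886.10 exceeds the $34,000 cap, so the fee is capped at $34,000.00.

$34,000.00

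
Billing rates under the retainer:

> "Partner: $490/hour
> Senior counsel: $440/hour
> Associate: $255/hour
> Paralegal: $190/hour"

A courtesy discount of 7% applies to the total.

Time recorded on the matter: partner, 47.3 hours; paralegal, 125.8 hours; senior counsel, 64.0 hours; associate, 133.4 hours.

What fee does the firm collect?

Partner: 47.3 × $490 = $23,177.00
Senior counsel: 64.0 × $440 = $28,160.00
Associate: 133.4 × $255 = $34,017.00
Paralegal: 125.8 × $190 = $23,902.00
Subtotal: $109,256.00
Less 7% discount: −$7,647.92
Total: $109,256.00 − $7,647.92 = $101,608.08

$101,608.08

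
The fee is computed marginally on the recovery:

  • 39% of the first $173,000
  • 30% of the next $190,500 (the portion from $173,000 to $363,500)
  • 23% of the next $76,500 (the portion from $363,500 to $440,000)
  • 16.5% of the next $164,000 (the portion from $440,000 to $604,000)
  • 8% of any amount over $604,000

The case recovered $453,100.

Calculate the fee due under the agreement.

First $173,000 at 39% = $67,470.00
Next $190,500 at 30% = $57,150.00
Next $76,500 at 23% = $17,595.00
Remaining $13,100 at 16.5% = $2,161.50
Fee: $67,470.00 + $57,150.00 + $17,595.00 + $2,161.50 = $144,376.50

$144,376.50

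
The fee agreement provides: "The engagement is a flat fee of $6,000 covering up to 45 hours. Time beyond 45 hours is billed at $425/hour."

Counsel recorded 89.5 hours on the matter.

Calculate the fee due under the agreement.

$24,912.50

Flat fee: $6,000.00
Excess hours: 89.5 − 45 = 44.5
Overrun: 44.5 × $425 = $18,912.50
Total: $6,000.00 + $18,912.50 = $24,912.50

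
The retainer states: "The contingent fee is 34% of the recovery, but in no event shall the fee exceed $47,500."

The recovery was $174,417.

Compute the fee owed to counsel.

34% of $174,417 = $59,301.78
That exceeds the $47,500 cap, so the fee is capped at $47,500.

$47,500.00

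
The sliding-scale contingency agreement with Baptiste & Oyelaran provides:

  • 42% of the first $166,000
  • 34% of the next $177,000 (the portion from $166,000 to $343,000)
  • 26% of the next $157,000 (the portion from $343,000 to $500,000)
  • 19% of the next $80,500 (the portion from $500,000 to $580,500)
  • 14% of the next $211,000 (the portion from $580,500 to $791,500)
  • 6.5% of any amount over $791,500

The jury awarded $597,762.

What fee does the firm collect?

First $166,000 at 42% = $69,720.00
Next $177,000 at 34% = $60,180.00
Next $157,000 at 26% = $40,820.00
Next $80,500 at 19% = $15,295.00
Remaining $17,262 at 14% = $2,416.68
Fee: $69,720.00 + $60,180.00 + $40,820.00 + $15,295.00 + $2,416.68 = $188,431.68

$188,431.68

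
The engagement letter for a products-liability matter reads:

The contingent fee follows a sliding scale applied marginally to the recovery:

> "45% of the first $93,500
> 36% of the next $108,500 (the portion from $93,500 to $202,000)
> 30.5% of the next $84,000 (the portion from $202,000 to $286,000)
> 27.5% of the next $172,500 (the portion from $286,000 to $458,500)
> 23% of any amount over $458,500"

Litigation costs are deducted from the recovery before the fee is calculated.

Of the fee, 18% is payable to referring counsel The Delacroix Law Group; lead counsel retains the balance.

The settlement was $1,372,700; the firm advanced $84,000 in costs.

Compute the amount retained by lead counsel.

Fee base (net of costs): $1,372,700 − $84,000 = $1,288,700
First $93,500 at 45% = $42,075.00
Next $108,500 at 36% = $39,060.00
Next $84,000 at 30.5% = $25,620.00
Next $172,500 at 27.5% = $47,437.50
Remaining $830,200 at 23% = $190,946.00
Fee: $42,075.00 + $39,060.00 + $25,620.00 + $47,437.50 + $190,946.00 = $345,138.50
Referral share: 18% of $345,138.50 = $62,124.93; lead counsel retains $345,138.50 − $62,124.93 = $283,013.57.

$283,013.57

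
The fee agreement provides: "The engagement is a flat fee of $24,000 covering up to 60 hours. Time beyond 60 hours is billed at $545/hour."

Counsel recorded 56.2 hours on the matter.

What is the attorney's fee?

56.2 hours is within the 60-hour scope; only the flat fee applies.

$24,000.00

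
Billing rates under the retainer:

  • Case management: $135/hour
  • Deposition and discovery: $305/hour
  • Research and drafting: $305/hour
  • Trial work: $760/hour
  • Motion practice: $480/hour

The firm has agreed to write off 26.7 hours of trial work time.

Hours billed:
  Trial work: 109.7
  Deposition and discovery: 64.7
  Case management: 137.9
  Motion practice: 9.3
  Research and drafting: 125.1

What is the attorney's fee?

$144,049.50

Case management: 137.9 × $135 = $18,616.50
Deposition and discovery: 64.7 × $305 = $19,733.50
Research and drafting: 125.1 × $305 = $38,155.50
Trial work: 109.7 × $760 = $83,372.00
Motion practice: 9.3 × $480 = $4,464.00
Subtotal: $164,341.50
Write-off: 26.7 × $760 = $20,292.00
Total: $164,341.50 − $20,292.00 = $144,049.50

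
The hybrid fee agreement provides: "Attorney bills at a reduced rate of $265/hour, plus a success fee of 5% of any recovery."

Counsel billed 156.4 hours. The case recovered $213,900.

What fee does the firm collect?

Hourly: 156.4 × $265 = $41,446.00
Success fee: 5% of $213,900 = $10,695.00
Total: $41,446.00 + $10,695.00 = $52,141.00

$52,141.00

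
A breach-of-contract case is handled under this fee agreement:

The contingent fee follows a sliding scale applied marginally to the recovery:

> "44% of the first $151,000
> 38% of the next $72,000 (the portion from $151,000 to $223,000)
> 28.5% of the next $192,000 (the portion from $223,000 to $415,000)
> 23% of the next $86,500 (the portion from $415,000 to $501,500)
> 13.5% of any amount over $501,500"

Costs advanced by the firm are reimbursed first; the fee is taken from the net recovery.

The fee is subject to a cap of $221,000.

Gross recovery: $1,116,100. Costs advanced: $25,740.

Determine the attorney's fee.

Fee base (net of costs): $1,116,100 − $25,740 = $1,090,360
First $151,000 at 44% = $66,440.00
Next $72,000 at 38% = $27,360.00
Next $192,000 at 28.5% = $54,720.00
Next $86,500 at 23% = $19,895.00
Remaining $588,860 at 13.5% = $79,496.10
Fee: $66,440.00 + $27,360.00 + $54,720.00 + $19,895.00 + $79,496.10 = $247,911.10
$247,911.10 exceeds the $221,000 cap, so the fee is capped at $221,000.00.

$221,000.00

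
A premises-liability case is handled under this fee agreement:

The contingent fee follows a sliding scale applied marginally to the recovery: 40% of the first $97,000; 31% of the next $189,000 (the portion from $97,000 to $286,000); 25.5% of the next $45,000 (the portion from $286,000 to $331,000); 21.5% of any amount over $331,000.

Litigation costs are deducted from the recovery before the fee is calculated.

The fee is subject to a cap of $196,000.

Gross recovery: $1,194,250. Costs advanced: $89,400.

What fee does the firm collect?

Fee base (net of costs): $1,194,250 − $89,400 = $1,104,850
First $97,000 at 40% = $38,800.00
Next $189,000 at 31% = $58,590.00
Next $45,000 at 25.5% = $11,475.00
Remaining $773,850 at 21.5% = $166,377.75
Fee: $38,800.00 + $58,590.00 + $11,475.00 + $166,377.75 = $275,242.75
$275,242.75 exceeds the $196,000 cap, so the fee is capped at $196,000.00.

$196,000.00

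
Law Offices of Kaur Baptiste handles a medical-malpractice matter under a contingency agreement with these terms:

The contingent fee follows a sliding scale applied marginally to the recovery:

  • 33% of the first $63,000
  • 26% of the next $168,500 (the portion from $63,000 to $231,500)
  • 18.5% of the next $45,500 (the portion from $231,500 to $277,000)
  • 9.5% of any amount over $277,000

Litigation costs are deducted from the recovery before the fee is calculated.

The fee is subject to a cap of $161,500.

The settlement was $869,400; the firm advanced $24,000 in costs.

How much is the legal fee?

$127,015.50

Fee base (net of costs): $869,400 − $24,000 = $845,400
First $63,000 at 33% = $20,790.00
Next $168,500 at 26% = $43,810.00
Next $45,500 at 18.5% = $8,417.50
Remaining $568,400 at 9.5% = $53,998.00
Fee: $20,790.00 + $43,810.00 + $8,417.50 + $53,998.00 = $127,015.50
$127,015.50 is under the $161,500 cap.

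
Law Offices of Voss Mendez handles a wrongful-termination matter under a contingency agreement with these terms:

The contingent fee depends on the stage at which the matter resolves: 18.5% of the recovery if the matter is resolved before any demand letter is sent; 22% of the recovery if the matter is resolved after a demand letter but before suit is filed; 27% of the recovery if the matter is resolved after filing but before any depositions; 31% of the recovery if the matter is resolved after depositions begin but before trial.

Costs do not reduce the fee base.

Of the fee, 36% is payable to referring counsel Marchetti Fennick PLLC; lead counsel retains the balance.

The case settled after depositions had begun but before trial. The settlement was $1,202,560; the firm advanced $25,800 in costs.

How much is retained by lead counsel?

$238,587.90

Fee base is the gross recovery, $1,202,560; costs are reimbursed separately.
The matter settled after depositions had begun but before trial, so the 31% rate applies.
$1,202,560 × 31% = $372,793.60
Referral share: 36% of $372,793.60 = $134,205.70; lead counsel retains $372,793.60 − $134,205.70 = $238,587.90.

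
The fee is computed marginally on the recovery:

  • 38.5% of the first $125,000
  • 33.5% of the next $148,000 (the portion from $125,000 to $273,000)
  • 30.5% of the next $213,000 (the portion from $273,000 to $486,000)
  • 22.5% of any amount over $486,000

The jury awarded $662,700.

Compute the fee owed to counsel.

First $125,000 at 38.5% = $48,125.00
Next $148,000 at 33.5% = $49,580.00
Next $213,000 at 30.5% = $64,965.00
Remaining $176,700 at 22.5% = $39,757.50
Fee: $48,125.00 + $49,580.00 + $64,965.00 + $39,757.50 = $202,427.50

$202,427.50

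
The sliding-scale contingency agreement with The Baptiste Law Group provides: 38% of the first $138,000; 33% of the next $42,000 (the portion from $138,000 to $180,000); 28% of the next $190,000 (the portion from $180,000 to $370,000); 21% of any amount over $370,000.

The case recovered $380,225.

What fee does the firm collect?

$121,647.25

First $138,000 at 38% = $52,440.00
Next $42,000 at 33% = $13,860.00
Next $190,000 at 28% = $53,200.00
Remaining $10,225 at 21% = $2,147.25
Fee: $52,440.00 + $13,860.00 + $53,200.00 + $2,147.25 = $121,647.25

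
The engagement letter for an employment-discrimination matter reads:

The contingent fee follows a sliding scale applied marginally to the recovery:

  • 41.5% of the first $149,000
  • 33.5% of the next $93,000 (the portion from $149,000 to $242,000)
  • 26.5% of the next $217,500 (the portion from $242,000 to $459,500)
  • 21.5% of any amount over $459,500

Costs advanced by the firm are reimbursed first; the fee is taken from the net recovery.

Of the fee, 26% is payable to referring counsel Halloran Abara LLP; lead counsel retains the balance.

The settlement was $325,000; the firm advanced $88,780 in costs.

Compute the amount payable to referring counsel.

$23,673.96

Fee base (net of costs): $325,000 − $88,780 = $236,220
First $149,000 at 41.5% = $61,835.00
Remaining $87,220 at 33.5% = $29,218.70
Fee: $61,835.00 + $29,218.70 = $91,053.70
Referral share: 26% of $91,053.70 = $23,673.96; lead counsel retains $91,053.70 − $23,673.96 = $67,379.74.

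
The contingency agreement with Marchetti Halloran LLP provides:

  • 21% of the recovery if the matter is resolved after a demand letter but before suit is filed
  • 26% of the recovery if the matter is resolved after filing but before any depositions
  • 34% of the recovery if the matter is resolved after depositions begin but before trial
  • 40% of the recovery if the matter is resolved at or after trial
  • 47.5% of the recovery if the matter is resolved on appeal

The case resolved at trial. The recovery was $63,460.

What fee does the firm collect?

$25,384.00

The matter resolved at trial, so the 40% rate applies.
$63,460 × 40% = $25,384.00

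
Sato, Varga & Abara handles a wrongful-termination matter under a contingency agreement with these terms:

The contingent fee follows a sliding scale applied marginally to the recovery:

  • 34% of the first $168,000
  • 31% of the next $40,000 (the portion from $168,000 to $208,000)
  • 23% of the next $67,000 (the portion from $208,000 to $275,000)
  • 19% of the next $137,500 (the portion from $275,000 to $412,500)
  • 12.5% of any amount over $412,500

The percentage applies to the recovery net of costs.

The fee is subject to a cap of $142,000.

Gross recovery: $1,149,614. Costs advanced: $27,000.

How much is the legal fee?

$142,000.00

Fee base (net of costs): $1,149,614 − $27,000 = $1,122,614
First $168,000 at 34% = $57,120.00
Next $40,000 at 31% = $12,400.00
Next $67,000 at 23% = $15,410.00
Next $137,500 at 19% = $26,125.00
Remaining $710,114 at 12.5% = $88,764.25
Fee: $57,120.00 + $12,400.00 + $15,410.00 + $26,125.00 + $88,764.25 = $199,819.25
$199,819.25 exceeds the $142,000 cap, so the fee is capped at $142,000.00.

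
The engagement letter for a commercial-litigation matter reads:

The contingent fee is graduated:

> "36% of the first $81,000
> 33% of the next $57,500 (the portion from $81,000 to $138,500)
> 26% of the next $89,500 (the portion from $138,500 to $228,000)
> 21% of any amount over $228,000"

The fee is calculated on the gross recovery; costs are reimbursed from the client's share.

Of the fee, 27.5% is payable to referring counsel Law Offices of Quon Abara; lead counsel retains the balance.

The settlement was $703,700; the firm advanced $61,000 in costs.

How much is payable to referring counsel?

$47,108.05

Fee base is the gross recovery, $703,700; costs are reimbursed separately.
First $81,000 at 36% = $29,160.00
Next $57,500 at 33% = $18,975.00
Next $89,500 at 26% = $23,270.00
Remaining $475,700 at 21% = $99,897.00
Fee: $29,160.00 + $18,975.00 + $23,270.00 + $99,897.00 = $171,302.00
Referral share: 27.5% of $171,302.00 = $47,108.05; lead counsel retains $171,302.00 − $47,108.05 = $124,193.95.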